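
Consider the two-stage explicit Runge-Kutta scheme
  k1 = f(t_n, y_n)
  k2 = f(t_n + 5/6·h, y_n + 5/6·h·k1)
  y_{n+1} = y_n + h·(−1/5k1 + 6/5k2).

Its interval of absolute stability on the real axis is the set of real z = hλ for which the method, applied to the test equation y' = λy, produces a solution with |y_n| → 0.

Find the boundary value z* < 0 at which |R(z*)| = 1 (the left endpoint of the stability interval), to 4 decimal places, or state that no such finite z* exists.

Set f=λy, z=hλ:
  k1=λy_n ⇒ h·k1=z·y_n;  k2=λ(1+5/6z)y_n ⇒ h·k2=z(1+5/6z)y_n
  y_{n+1}/y_n = 1 − 1/5z + 6/5z(1+5/6z) = 1 + z + z²
  R(z) = 1 + z + z².

Boundary: |R(x)|=1, x<0.
x=-0.89: |R|=0.9021
R=1: x+1x²=0 ⇒ x=−1=-1.0000; min R=1−1/(4·1)=0.7500>−1
Confirm numerically:
  x=-0.753: |R|=0.81401 <1
  x=-0.635: |R|=0.76822 <1
  x=-0.507: |R|=0.75005 <1
  x=-1.437: |R|=1.62797 >1
  x=-1.194: |R|=1.23164 >1
  x=-1.084: |R|=1.09106 >1
Interval (-1.0000, 0).

z* = -1.0000.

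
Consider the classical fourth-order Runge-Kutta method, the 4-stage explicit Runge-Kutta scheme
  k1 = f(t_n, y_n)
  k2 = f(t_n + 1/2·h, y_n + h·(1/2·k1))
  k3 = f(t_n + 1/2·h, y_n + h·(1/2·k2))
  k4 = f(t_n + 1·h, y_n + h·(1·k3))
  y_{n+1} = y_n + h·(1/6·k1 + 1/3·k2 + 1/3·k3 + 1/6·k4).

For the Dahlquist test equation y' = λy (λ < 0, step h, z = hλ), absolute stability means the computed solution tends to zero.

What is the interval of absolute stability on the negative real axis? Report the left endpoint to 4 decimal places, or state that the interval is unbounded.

With y'=λy (z=hλ):
  order 4, 4-stage ⇒ R(z)=1+z+z^2/2+z^3/6+z^4/24
  (e.g. R(-1.35)=0.28958, |R|=0.28958)

Solve |R(x)|<1 on ℝ⁻.
x=-1.35: |R|=0.2896
|R(-1.85)|=0.2940 |R(-1.79)|=0.2839 |R(-0.59)|=0.5549
Bisect:
  x_lo=-3.2410 |R|=1.9344  x_hi=-0.3101 |R|=0.7334
  mid=-1.77556 |R|=0.28193 →hi
  mid=-2.50828 |R|=0.65660 →hi
  mid=-2.87464 |R|=1.14328 →lo
  mid=-2.69146 |R|=0.86751 →hi
  mid=-2.78305 |R|=0.99663 →hi
  mid=-2.82885 |R|=1.06768 →lo
  mid=-2.80595 |R|=1.03159 →lo
  ...
  [-2.78538,-2.78520] ⇒ x*=-2.7853
Interval (-2.7853, 0).

(-2.7853, 0).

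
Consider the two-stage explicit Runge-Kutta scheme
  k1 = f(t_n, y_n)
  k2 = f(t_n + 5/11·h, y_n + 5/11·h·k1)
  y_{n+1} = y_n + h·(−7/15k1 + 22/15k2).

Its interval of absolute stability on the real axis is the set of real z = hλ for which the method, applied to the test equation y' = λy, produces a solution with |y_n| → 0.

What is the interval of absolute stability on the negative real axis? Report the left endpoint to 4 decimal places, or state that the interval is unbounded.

z∈(-1.5000,0).

On y'=λy, z=hλ:
  k1=λy_n ⇒ h·k1=z·y_n;  k2=λ(1+5/11z)y_n ⇒ h·k2=z(1+5/11z)y_n
  y_{n+1}/y_n = 1 − 7/15z + 22/15z(1+5/11z) = 1 + z + 2/3z²
  so R(z) = 1 + z + 2/3z².

Solve |R(x)|<1 on ℝ⁻.
x=-1.72: |R|=1.2523
R=1: x+2/3x²=0 ⇒ x=−3/2=-1.5000; min R=1−1/(4·2/3)=0.6250>−1
Confirm numerically:
  x=-1.375: |R|=0.88542 <1
  x=-1.114: |R|=0.71333 <1
  x=-1.052: |R|=0.68580 <1
  x=-0.811: |R|=0.62748 <1
  x=-2.020: |R|=1.70027 >1
  x=-1.726: |R|=1.26005 >1
Interval (-1.5000, 0).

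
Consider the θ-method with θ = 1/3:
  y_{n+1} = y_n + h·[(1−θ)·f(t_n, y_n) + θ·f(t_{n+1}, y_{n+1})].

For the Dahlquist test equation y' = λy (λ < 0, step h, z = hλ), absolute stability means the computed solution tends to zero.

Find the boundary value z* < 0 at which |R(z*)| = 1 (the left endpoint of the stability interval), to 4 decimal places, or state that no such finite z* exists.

z* = -6.0000.

Test eqn y'=λy, z=hλ:
  y_{n+1} = y_n + z·[2/3·y_n + 1/3·y_{n+1}] ⇒ (1 − 1/3z)y_{n+1} = (1 + 2/3z)y_n
  Hence R(z) = (1 + 2/3z)/(1 − 1/3z).

Boundary: |R(x)|=1, x<0.
x=-1.24: |R|=0.1226
R=−1: 1+2/3x = −1+1/3x ⇒ -1/3x=2 ⇒ x=2/(-1/3)=-6.0000
Confirm numerically:
  x=-5.657: |R|=0.96038 <1
  x=-4.877: |R|=0.85743 <1
  x=-4.328: |R|=0.77183 <1
  x=-4.058: |R|=0.72485 <1
  x=-6.541: |R|=1.05670 >1
  x=-6.160: |R|=1.01747 >1
Interval (-6.0000, 0).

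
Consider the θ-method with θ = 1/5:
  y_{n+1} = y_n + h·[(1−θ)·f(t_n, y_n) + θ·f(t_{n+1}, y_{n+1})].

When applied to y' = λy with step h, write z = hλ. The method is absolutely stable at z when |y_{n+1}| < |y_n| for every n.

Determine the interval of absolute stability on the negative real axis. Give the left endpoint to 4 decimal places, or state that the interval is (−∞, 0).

z∈(-3.3333,0).

Set f=λy, z=hλ:
  y_{n+1} = y_n + z·[4/5·y_n + 1/5·y_{n+1}] ⇒ (1 − 1/5z)y_{n+1} = (1 + 4/5z)y_n
  so R(z) = (1 + 4/5z)/(1 − 1/5z).

Solve |R(x)|<1 on ℝ⁻.
x=-0.55: |R|=0.5045
R=−1: 1+4/5x = −1+1/5x ⇒ -3/5x=2 ⇒ x=2/(-3/5)=-3.3333
Confirm numerically:
  x=-2.816: |R|=0.80143 <1
  x=-2.323: |R|=0.58610 <1
  x=-1.960: |R|=0.40805 <1
  x=-3.905: |R|=1.19259 >1
  x=-3.745: |R|=1.14122 >1
  x=-3.609: |R|=1.09606 >1
So |R|<1 on (-3.3333, 0).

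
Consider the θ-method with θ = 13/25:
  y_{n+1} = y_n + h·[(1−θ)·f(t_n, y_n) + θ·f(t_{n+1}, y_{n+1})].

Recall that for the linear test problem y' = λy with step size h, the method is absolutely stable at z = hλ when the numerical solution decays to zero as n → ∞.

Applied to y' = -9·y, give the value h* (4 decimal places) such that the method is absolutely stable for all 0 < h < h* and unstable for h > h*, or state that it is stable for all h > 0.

unbounded; (−∞, 0). Any h>0 works for λ=-9.

Set f=λy, z=hλ:
  y_{n+1} = y_n + z·[12/25·y_n + 13/25·y_{n+1}] ⇒ (1 − 13/25z)y_{n+1} = (1 + 12/25z)y_n
  Hence R(z) = (1 + 12/25z)/(1 − 13/25z).

Find x<0 with |R(x)|<1.
x=-1.34: |R|=0.2103
x=-2: |R|=0.0196
x=-10: |R|=0.6129
x=-100: |R|=0.8868
θ=13/25≥1/2 ⇒ |1+12/25x|<|1−13/25x| ∀x<0 ⇒ unbounded interval.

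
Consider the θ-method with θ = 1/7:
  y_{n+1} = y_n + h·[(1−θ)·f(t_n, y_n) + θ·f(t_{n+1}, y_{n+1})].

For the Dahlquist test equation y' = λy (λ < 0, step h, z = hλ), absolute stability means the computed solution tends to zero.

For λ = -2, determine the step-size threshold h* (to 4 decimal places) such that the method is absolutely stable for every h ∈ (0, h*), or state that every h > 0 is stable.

On y'=λy, z=hλ:
  y_{n+1} = y_n + z·[6/7·y_n + 1/7·y_{n+1}] ⇒ (1 − 1/7z)y_{n+1} = (1 + 6/7z)y_n
  so R(z) = (1 + 6/7z)/(1 − 1/7z).

Boundary: |R(x)|=1, x<0.
x=-0.33: |R|=0.6849
R=−1: 1+6/7x = −1+1/7x ⇒ -5/7x=2 ⇒ x=2/(-5/7)=-2.8000
Confirm numerically:
  x=-2.596: |R|=0.89371 <1
  x=-2.202: |R|=0.67507 <1
  x=-2.101: |R|=0.61598 <1
  x=-1.753: |R|=0.40192 <1
  x=-3.388: |R|=1.28302 >1
  x=-3.284: |R|=1.23532 >1
Interval (-2.8000, 0).

(-2.8000,0); λ=-2 ⇒ h* = (14/5)/2 = 1.4000.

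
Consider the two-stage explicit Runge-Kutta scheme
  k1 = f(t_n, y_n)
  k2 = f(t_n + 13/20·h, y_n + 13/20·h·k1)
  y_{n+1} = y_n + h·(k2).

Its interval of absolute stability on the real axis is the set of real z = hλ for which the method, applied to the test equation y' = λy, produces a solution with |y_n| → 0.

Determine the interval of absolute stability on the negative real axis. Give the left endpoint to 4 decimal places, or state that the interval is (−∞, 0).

z∈(-1.5385,0).

Set f=λy, z=hλ:
  k1=λy_n ⇒ h·k1=z·y_n;  k2=λ(1+13/20z)y_n ⇒ h·k2=z(1+13/20z)y_n
  y_{n+1}/y_n = 1 + z(1+13/20z) = 1 + z + 13/20z²
  Hence R(z) = 1 + z + 13/20z².

Find x<0 with |R(x)|<1.
x=-0.66: |R|=0.6231
R=1: x+13/20x²=0 ⇒ x=−20/13=-1.5385; min R=1−1/(4·13/20)=0.6154>−1
Confirm numerically:
  x=-1.337: |R|=0.82492 <1
  x=-1.262: |R|=0.77322 <1
  x=-1.207: |R|=0.73995 <1
  x=-1.752: |R|=1.24318 >1
  x=-1.714: |R|=1.19557 >1
Interval (-1.5385, 0).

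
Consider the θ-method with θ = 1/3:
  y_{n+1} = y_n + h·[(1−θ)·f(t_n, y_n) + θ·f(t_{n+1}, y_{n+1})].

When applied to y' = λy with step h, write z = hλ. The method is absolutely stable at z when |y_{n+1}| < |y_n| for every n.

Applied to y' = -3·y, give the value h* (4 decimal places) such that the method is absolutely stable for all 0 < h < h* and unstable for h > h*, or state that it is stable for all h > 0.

(-6.0000,0); λ=-3 ⇒ h* = (6)/3 = 2.0000.

With y'=λy (z=hλ):
  y_{n+1} = y_n + z·[2/3·y_n + 1/3·y_{n+1}] ⇒ (1 − 1/3z)y_{n+1} = (1 + 2/3z)y_n
  R(z) = (1 + 2/3z)/(1 − 1/3z).

Find x<0 with |R(x)|<1.
x=-0.32: |R|=0.7108
R=−1: 1+2/3x = −1+1/3x ⇒ -1/3x=2 ⇒ x=2/(-1/3)=-6.0000
Confirm numerically:
  x=-4.815: |R|=0.84837 <1
  x=-4.736: |R|=0.83661 <1
  x=-3.767: |R|=0.67002 <1
  x=-3.032: |R|=0.50796 <1
  x=-6.424: |R|=1.04499 >1
  x=-6.416: |R|=1.04418 >1
  x=-6.169: |R|=1.01843 >1
Interval (-6.0000, 0).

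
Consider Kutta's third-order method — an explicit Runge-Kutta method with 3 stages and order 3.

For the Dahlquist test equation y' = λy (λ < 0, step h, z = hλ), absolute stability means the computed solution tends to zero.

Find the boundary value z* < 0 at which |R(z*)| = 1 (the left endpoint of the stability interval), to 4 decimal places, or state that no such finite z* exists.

left endpoint -2.5127.

On y'=λy, z=hλ:
  order 3, 3-stage ⇒ R(z)=1+z+z^2/2+z^3/6
  (e.g. R(-1.55)=0.03060, |R|=0.03060)

Find x<0 with |R(x)|<1.
x=-1.55: |R|=0.0306
|R(-1.92)|=0.2564 |R(-1.78)|=0.1358 |R(-0.98)|=0.3433
Bisect:
  x_lo=-3.1234 |R|=2.3240  x_hi=-0.3045 |R|=0.7372
  mid=-1.71392 |R|=0.08427 →hi
  mid=-2.41865 |R|=0.85185 →hi
  mid=-2.77102 |R|=1.47798 →lo
  mid=-2.59484 |R|=1.14016 →lo
  mid=-2.50674 |R|=0.99016 →hi
  mid=-2.55079 |R|=1.06366 →lo
  mid=-2.52877 |R|=1.02654 →lo
  mid=-2.51776 |R|=1.00826 →lo
  mid=-2.51225 |R|=0.99919 →hi
  ...
  [-2.51277,-2.51259] ⇒ x*=-2.5127
Stable set (-2.5127, 0).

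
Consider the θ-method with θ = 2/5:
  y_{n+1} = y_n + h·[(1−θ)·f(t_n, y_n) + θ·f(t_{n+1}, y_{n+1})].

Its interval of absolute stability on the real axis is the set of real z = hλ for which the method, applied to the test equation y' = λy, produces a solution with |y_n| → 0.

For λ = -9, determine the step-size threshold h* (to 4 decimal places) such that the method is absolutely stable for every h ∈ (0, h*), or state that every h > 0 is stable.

Test eqn y'=λy, z=hλ:
  y_{n+1} = y_n + z·[3/5·y_n + 2/5·y_{n+1}] ⇒ (1 − 2/5z)y_{n+1} = (1 + 3/5z)y_n
  so R(z) = (1 + 3/5z)/(1 − 2/5z).

Boundary: |R(x)|=1, x<0.
x=-1.73: |R|=0.0225
R=−1: 1+3/5x = −1+2/5x ⇒ -1/5x=2 ⇒ x=2/(-1/5)=-10.0000
Confirm numerically:
  x=-7.647: |R|=0.88405 <1
  x=-7.307: |R|=0.86270 <1
  x=-6.988: |R|=0.84127 <1
  x=-4.350: |R|=0.58759 <1
  x=-10.523: |R|=1.02008 >1
  x=-10.519: |R|=1.01993 >1
  x=-10.368: |R|=1.01430 >1
So |R|<1 on (-10.0000, 0).

(-10.0000,0); λ=-9 ⇒ h* = (10)/9 = 1.1111.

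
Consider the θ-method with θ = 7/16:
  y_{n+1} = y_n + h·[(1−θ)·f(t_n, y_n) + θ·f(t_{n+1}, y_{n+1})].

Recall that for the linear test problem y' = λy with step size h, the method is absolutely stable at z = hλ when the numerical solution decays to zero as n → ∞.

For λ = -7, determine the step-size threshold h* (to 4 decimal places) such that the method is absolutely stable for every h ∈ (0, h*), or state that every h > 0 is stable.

Set f=λy, z=hλ:
  y_{n+1} = y_n + z·[9/16·y_n + 7/16·y_{n+1}] ⇒ (1 − 7/16z)y_{n+1} = (1 + 9/16z)y_n
  ⇒ R(z) = (1 + 9/16z)/(1 − 7/16z).

Need |R(x)|<1, x<0.
x=-0.75: |R|=0.4353
R=−1: 1+9/16x = −1+7/16x ⇒ -1/8x=2 ⇒ x=2/(-1/8)=-16.0000
Confirm numerically:
  x=-13.174: |R|=0.94777 <1
  x=-12.969: |R|=0.94323 <1
  x=-9.022: |R|=0.82369 <1
  x=-16.553: |R|=1.00839 >1
  x=-16.281: |R|=1.00432 >1
So |R|<1 on (-16.0000, 0).

(-16.0000,0); λ=-7 ⇒ h* = (16)/7 = 2.2857.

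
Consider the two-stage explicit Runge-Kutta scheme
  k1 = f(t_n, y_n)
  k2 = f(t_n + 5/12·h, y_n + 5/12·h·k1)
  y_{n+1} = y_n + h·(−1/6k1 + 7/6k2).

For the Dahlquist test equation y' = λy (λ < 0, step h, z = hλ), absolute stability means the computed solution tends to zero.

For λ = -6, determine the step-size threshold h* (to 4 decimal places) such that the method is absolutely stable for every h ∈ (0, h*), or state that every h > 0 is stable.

On y'=λy, z=hλ:
  k1=λy_n ⇒ h·k1=z·y_n;  k2=λ(1+5/12z)y_n ⇒ h·k2=z(1+5/12z)y_n
  y_{n+1}/y_n = 1 − 1/6z + 7/6z(1+5/12z) = 1 + z + 35/72z²
  Hence R(z) = 1 + z + 35/72z².

Find x<0 with |R(x)|<1.
x=-0.83: |R|=0.5049
R=1: x+35/72x²=0 ⇒ x=−72/35=-2.0571; min R=1−1/(4·35/72)=0.4857>−1
Confirm numerically:
  x=-1.951: |R|=0.89933 <1
  x=-1.643: |R|=0.66923 <1
  x=-1.051: |R|=0.48596 <1
  x=-0.906: |R|=0.49302 <1
  x=-2.652: |R|=1.76687 >1
  x=-2.225: |R|=1.18155 >1
  x=-2.221: |R|=1.17691 >1
Stable set (-2.0571, 0).

(-2.0571,0); λ=-6 ⇒ h* = (72/35)/6 = 0.3429.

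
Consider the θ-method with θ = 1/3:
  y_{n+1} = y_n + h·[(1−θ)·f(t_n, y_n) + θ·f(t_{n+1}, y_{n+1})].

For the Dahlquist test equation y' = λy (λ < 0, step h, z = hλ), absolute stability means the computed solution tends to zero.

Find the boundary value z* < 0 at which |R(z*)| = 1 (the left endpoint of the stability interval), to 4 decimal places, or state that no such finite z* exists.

left endpoint -6.0000.

With y'=λy (z=hλ):
  y_{n+1} = y_n + z·[2/3·y_n + 1/3·y_{n+1}] ⇒ (1 − 1/3z)y_{n+1} = (1 + 2/3z)y_n
  ⇒ R(z) = (1 + 2/3z)/(1 − 1/3z).

Solve |R(x)|<1 on ℝ⁻.
x=-1.41: |R|=0.0408
R=−1: 1+2/3x = −1+1/3x ⇒ -1/3x=2 ⇒ x=2/(-1/3)=-6.0000
Confirm numerically:
  x=-5.485: |R|=0.93930 <1
  x=-3.230: |R|=0.55538 <1
  x=-2.809: |R|=0.45068 <1
  x=-6.564: |R|=1.05897 >1
  x=-6.458: |R|=1.04842 >1
  x=-6.158: |R|=1.01725 >1
So |R|<1 on (-6.0000, 0).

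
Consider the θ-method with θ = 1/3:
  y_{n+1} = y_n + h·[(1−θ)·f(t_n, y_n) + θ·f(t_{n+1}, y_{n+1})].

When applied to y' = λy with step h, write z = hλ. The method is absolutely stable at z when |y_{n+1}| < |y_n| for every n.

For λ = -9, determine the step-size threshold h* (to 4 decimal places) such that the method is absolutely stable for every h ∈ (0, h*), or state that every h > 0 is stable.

Set f=λy, z=hλ:
  y_{n+1} = y_n + z·[2/3·y_n + 1/3·y_{n+1}] ⇒ (1 − 1/3z)y_{n+1} = (1 + 2/3z)y_n
  Hence R(z) = (1 + 2/3z)/(1 − 1/3z).

Need |R(x)|<1, x<0.
x=-0.45: |R|=0.6087
R=−1: 1+2/3x = −1+1/3x ⇒ -1/3x=2 ⇒ x=2/(-1/3)=-6.0000
Confirm numerically:
  x=-5.203: |R|=0.90284 <1
  x=-4.479: |R|=0.79663 <1
  x=-4.469: |R|=0.79502 <1
  x=-3.309: |R|=0.57347 <1
  x=-6.491: |R|=1.05173 >1
  x=-6.368: |R|=1.03928 >1
  x=-6.280: |R|=1.03017 >1
Interval (-6.0000, 0).

(-6.0000,0); λ=-9 ⇒ h* = (6)/9 = 0.6667.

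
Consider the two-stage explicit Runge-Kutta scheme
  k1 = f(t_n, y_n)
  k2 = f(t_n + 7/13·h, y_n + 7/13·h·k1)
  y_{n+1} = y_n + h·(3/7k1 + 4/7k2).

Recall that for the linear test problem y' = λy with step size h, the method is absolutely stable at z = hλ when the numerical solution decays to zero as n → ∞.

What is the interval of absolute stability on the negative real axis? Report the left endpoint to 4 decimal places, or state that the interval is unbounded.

Test eqn y'=λy, z=hλ:
  k1=λy_n ⇒ h·k1=z·y_n;  k2=λ(1+7/13z)y_n ⇒ h·k2=z(1+7/13z)y_n
  y_{n+1}/y_n = 1 + 3/7z + 4/7z(1+7/13z) = 1 + z + 4/13z²
  Hence R(z) = 1 + z + 4/13z².

Solve |R(x)|<1 on ℝ⁻.
x=-1.74: |R|=0.1916
R=1: x+4/13x²=0 ⇒ x=−13/4=-3.2500; min R=1−1/(4·4/13)=0.1875>−1
Confirm numerically:
  x=-3.189: |R|=0.94014 <1
  x=-2.888: |R|=0.67832 <1
  x=-1.946: |R|=0.21920 <1
  x=-3.796: |R|=1.63773 >1
  x=-3.644: |R|=1.44176 >1
  x=-3.324: |R|=1.07568 >1
Interval (-3.2500, 0).

(-3.2500, 0).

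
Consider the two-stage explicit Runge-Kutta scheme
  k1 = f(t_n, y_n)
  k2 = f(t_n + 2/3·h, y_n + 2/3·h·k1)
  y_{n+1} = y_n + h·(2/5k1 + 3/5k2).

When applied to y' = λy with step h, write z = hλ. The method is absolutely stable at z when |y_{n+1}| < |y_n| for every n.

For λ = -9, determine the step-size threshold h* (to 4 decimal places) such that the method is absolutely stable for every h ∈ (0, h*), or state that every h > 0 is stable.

Test eqn y'=λy, z=hλ:
  k1=λy_n ⇒ h·k1=z·y_n;  k2=λ(1+2/3z)y_n ⇒ h·k2=z(1+2/3z)y_n
  y_{n+1}/y_n = 1 + 2/5z + 3/5z(1+2/3z) = 1 + z + 2/5z²
  ⇒ R(z) = 1 + z + 2/5z².

Find x<0 with |R(x)|<1.
x=-1.64: |R|=0.4358
R=1: x+2/5x²=0 ⇒ x=−5/2=-2.5000; min R=1−1/(4·2/5)=0.3750>−1
Confirm numerically:
  x=-2.262: |R|=0.78466 <1
  x=-1.666: |R|=0.44422 <1
  x=-1.544: |R|=0.40957 <1
  x=-2.829: |R|=1.37230 >1
  x=-2.784: |R|=1.31626 >1
  x=-2.610: |R|=1.11484 >1
Stable set (-2.5000, 0).

(-2.5000,0); λ=-9 ⇒ h* = (5/2)/9 = 0.2778.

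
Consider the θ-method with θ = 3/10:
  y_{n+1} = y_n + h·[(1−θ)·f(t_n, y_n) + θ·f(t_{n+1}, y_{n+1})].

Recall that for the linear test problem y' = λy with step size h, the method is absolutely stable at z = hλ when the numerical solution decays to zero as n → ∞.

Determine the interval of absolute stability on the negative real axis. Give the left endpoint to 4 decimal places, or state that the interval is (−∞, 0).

On y'=λy, z=hλ:
  y_{n+1} = y_n + z·[7/10·y_n + 3/10·y_{n+1}] ⇒ (1 − 3/10z)y_{n+1} = (1 + 7/10z)y_n
  R(z) = (1 + 7/10z)/(1 − 3/10z).

Boundary: |R(x)|=1, x<0.
x=-0.78: |R|=0.3679
R=−1: 1+7/10x = −1+3/10x ⇒ -2/5x=2 ⇒ x=2/(-2/5)=-5.0000
Confirm numerically:
  x=-3.783: |R|=0.77198 <1
  x=-2.749: |R|=0.50655 <1
  x=-2.652: |R|=0.47694 <1
  x=-5.450: |R|=1.06831 >1
  x=-5.332: |R|=1.05108 >1
  x=-5.035: |R|=1.00558 >1
Stable set (-5.0000, 0).

z∈(-5.0000,0).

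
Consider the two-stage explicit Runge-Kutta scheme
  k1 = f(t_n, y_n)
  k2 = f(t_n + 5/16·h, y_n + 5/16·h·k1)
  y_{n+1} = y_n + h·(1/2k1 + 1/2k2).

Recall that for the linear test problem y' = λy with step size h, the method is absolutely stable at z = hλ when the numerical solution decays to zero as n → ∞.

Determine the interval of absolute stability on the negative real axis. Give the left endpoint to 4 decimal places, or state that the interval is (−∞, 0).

z∈(-6.4000,0).

Set f=λy, z=hλ:
  k1=λy_n ⇒ h·k1=z·y_n;  k2=λ(1+5/16z)y_n ⇒ h·k2=z(1+5/16z)y_n
  y_{n+1}/y_n = 1 + 1/2z + 1/2z(1+5/16z) = 1 + z + 5/32z²
  ⇒ R(z) = 1 + z + 5/32z².

Find x<0 with |R(x)|<1.
x=-0.87: |R|=0.2483
R=1: x+5/32x²=0 ⇒ x=−32/5=-6.4000; min R=1−1/(4·5/32)=-0.6000>−1
Confirm numerically:
  x=-4.323: |R|=0.40295 <1
  x=-3.906: |R|=0.52212 <1
  x=-3.256: |R|=0.59951 <1
  x=-3.070: |R|=0.59736 <1
  x=-6.886: |R|=1.52291 >1
  x=-6.442: |R|=1.04228 >1
Interval (-6.4000, 0).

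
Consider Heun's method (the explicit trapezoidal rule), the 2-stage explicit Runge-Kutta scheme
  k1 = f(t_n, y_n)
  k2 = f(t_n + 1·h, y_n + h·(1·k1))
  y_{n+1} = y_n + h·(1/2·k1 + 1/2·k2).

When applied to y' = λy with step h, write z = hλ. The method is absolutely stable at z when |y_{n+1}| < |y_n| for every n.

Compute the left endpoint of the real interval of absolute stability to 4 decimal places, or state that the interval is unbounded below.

z* = -2.0000.

On y'=λy, z=hλ:
  order 2, 2-stage ⇒ R(z)=1+z+z^2/2
  (e.g. R(-1.22)=0.52420, |R|=0.52420)

Need |R(x)|<1, x<0.
x=-1.22: |R|=0.5242
|R(-2.39)|=1.4661 |R(-2.32)|=1.3712 |R(-0.95)|=0.5012
Bisect:
  x_lo=-2.3736 |R|=1.4434  x_hi=-0.1715 |R|=0.8432
  mid=-1.27257 |R|=0.53715 →hi
  mid=-1.82309 |R|=0.83874 →hi
  mid=-2.09835 |R|=1.10318 →lo
  mid=-1.96072 |R|=0.96149 →hi
  mid=-2.02953 |R|=1.02997 →lo
  mid=-1.99513 |R|=0.99514 →hi
  mid=-2.01233 |R|=1.01241 →lo
  ...
  [-2.00010,-1.99996] ⇒ x*=-2.0000
So |R|<1 on (-2.0000, 0).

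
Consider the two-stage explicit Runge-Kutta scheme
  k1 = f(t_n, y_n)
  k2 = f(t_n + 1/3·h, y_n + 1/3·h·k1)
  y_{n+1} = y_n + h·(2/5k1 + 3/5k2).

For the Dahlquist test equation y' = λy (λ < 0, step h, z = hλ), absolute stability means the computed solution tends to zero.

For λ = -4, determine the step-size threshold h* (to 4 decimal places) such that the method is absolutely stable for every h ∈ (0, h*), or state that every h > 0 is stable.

On y'=λy, z=hλ:
  k1=λy_n ⇒ h·k1=z·y_n;  k2=λ(1+1/3z)y_n ⇒ h·k2=z(1+1/3z)y_n
  y_{n+1}/y_n = 1 + 2/5z + 3/5z(1+1/3z) = 1 + z + 1/5z²
  ⇒ R(z) = 1 + z + 1/5z².

Need |R(x)|<1, x<0.
x=-0.49: |R|=0.5580
R=1: x+1/5x²=0 ⇒ x=−5=-5.0000; min R=1−1/(4·1/5)=-0.2500>−1
Confirm numerically:
  x=-3.603: |R|=0.00668 <1
  x=-3.104: |R|=0.17704 <1
  x=-2.498: |R|=0.25000 <1
  x=-5.467: |R|=1.51062 >1
  x=-5.183: |R|=1.18970 >1
  x=-5.118: |R|=1.12078 >1
Stable set (-5.0000, 0).

(-5.0000,0); λ=-4 ⇒ h* = (5)/4 = 1.2500.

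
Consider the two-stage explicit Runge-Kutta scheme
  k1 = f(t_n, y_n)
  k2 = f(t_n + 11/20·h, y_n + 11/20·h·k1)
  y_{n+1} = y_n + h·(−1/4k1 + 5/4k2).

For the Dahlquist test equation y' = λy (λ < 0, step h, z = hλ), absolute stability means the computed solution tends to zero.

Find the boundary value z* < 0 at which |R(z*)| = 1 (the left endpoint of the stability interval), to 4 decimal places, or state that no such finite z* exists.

Set f=λy, z=hλ:
  k1=λy_n ⇒ h·k1=z·y_n;  k2=λ(1+11/20z)y_n ⇒ h·k2=z(1+11/20z)y_n
  y_{n+1}/y_n = 1 − 1/4z + 5/4z(1+11/20z) = 1 + z + 11/16z²
  R(z) = 1 + z + 11/16z².

Find x<0 with |R(x)|<1.
x=-0.96: |R|=0.6736
R=1: x+11/16x²=0 ⇒ x=−16/11=-1.4545; min R=1−1/(4·11/16)=0.6364>−1
Confirm numerically:
  x=-1.177: |R|=0.77541 <1
  x=-1.115: |R|=0.73972 <1
  x=-0.677: |R|=0.63810 <1
  x=-1.888: |R|=1.56262 >1
  x=-1.807: |R|=1.43786 >1
So |R|<1 on (-1.4545, 0).

z* = -1.4545.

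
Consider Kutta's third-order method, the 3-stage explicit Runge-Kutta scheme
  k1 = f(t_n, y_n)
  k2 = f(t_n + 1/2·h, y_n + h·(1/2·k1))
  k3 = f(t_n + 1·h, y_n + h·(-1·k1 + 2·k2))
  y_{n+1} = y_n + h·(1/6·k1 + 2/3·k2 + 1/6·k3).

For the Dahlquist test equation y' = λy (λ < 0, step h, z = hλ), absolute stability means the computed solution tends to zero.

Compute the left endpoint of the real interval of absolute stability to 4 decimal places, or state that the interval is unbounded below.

z* = -2.5127.

Test eqn y'=λy, z=hλ:
  order 3, 3-stage ⇒ R(z)=1+z+z^2/2+z^3/6
  (e.g. R(-1.55)=0.03060, |R|=0.03060)

Need |R(x)|<1, x<0.
x=-1.55: |R|=0.0306
|R(-2.67)|=1.2779 |R(-1.77)|=0.1278 |R(-0.61)|=0.5382
Bisect:
  x_lo=-2.8768 |R|=1.7068  x_hi=-0.3018 |R|=0.7391
  mid=-1.58930 |R|=0.00458 →hi
  mid=-2.23303 |R|=0.59563 →hi
  mid=-2.55490 |R|=1.07067 →lo
  mid=-2.39397 |R|=0.81510 →hi
  mid=-2.47444 |R|=0.93811 →hi
  mid=-2.51467 |R|=1.00317 →lo
  mid=-2.49455 |R|=0.97034 →hi
  mid=-2.50461 |R|=0.98667 →hi
  mid=-2.50964 |R|=0.99490 →hi
  mid=-2.51215 |R|=0.99903 →hi
  ...
  [-2.51278,-2.51263] ⇒ x*=-2.5127
Stable set (-2.5127, 0).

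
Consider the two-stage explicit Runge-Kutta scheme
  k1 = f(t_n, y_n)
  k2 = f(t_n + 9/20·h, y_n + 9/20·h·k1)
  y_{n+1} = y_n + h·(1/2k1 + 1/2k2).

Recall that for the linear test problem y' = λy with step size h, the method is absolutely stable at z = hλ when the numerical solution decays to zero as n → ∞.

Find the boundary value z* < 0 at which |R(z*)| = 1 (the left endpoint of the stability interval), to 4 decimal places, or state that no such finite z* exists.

z* = -4.4444.

Set f=λy, z=hλ:
  k1=λy_n ⇒ h·k1=z·y_n;  k2=λ(1+9/20z)y_n ⇒ h·k2=z(1+9/20z)y_n
  y_{n+1}/y_n = 1 + 1/2z + 1/2z(1+9/20z) = 1 + z + 9/40z²
  so R(z) = 1 + z + 9/40z².

Boundary: |R(x)|=1, x<0.
x=-1.29: |R|=0.0844
R=1: x+9/40x²=0 ⇒ x=−40/9=-4.4444; min R=1−1/(4·9/40)=-0.1111>−1
Confirm numerically:
  x=-3.571: |R|=0.29821 <1
  x=-3.463: |R|=0.23528 <1
  x=-2.937: |R|=0.00384 <1
  x=-2.149: |R|=0.10990 <1
  x=-4.929: |R|=1.53738 >1
  x=-4.761: |R|=1.33910 >1
  x=-4.480: |R|=1.03584 >1
Interval (-4.4444, 0).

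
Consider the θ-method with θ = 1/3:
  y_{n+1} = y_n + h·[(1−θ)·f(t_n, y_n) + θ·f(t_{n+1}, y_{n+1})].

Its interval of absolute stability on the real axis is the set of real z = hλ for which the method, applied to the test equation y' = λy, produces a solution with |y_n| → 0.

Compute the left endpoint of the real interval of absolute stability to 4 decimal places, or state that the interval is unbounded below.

z* = -6.0000.

Test eqn y'=λy, z=hλ:
  y_{n+1} = y_n + z·[2/3·y_n + 1/3·y_{n+1}] ⇒ (1 − 1/3z)y_{n+1} = (1 + 2/3z)y_n
  ⇒ R(z) = (1 + 2/3z)/(1 − 1/3z).

Boundary: |R(x)|=1, x<0.
x=-0.83: |R|=0.3499
R=−1: 1+2/3x = −1+1/3x ⇒ -1/3x=2 ⇒ x=2/(-1/3)=-6.0000
Confirm numerically:
  x=-4.427: |R|=0.78821 <1
  x=-4.338: |R|=0.77351 <1
  x=-3.841: |R|=0.68440 <1
  x=-3.613: |R|=0.63904 <1
  x=-6.570: |R|=1.05956 >1
  x=-6.569: |R|=1.05946 >1
  x=-6.551: |R|=1.05769 >1
Stable set (-6.0000, 0).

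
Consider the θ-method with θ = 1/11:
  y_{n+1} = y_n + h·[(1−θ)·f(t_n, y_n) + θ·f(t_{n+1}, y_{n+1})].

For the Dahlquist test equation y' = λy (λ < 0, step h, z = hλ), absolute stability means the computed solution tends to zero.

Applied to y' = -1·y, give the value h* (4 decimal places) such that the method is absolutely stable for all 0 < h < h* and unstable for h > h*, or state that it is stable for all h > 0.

Test eqn y'=λy, z=hλ:
  y_{n+1} = y_n + z·[10/11·y_n + 1/11·y_{n+1}] ⇒ (1 − 1/11z)y_{n+1} = (1 + 10/11z)y_n
  ⇒ R(z) = (1 + 10/11z)/(1 − 1/11z).

Need |R(x)|<1, x<0.
x=-1.61: |R|=0.4044
R=−1: 1+10/11x = −1+1/11x ⇒ -9/11x=2 ⇒ x=2/(-9/11)=-2.4444
Confirm numerically:
  x=-2.171: |R|=0.81315 <1
  x=-1.797: |R|=0.54466 <1
  x=-1.616: |R|=0.40900 <1
  x=-3.038: |R|=1.38054 >1
  x=-2.783: |R|=1.22107 >1
  x=-2.487: |R|=1.02840 >1
Interval (-2.4444, 0).

(-2.4444,0); λ=-1 ⇒ h* = (22/9)/1 = 2.4444.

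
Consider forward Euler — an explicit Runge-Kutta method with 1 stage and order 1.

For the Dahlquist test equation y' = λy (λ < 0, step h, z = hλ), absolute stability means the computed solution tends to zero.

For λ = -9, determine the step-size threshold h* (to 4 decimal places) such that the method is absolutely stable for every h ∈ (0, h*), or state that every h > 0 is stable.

On y'=λy, z=hλ:
  order 1, 1-stage ⇒ R(z)=1+z
  (e.g. R(-0.51)=0.49000, |R|=0.49000)

Solve |R(x)|<1 on ℝ⁻.
x=-0.51: |R|=0.4900
|R(-1.42)|=0.4200 |R(-1.26)|=0.2600 |R(-0.91)|=0.0900
Bisect:
  x_lo=-2.8370 |R|=1.8370  x_hi=-0.1186 |R|=0.8814
  mid=-1.47778 |R|=0.47778 →hi
  mid=-2.15740 |R|=1.15740 →lo
  mid=-1.81759 |R|=0.81759 →hi
  mid=-1.98749 |R|=0.98749 →hi
  mid=-2.07245 |R|=1.07245 →lo
  mid=-2.02997 |R|=1.02997 →lo
  mid=-2.00873 |R|=1.00873 →lo
  mid=-1.99811 |R|=0.99811 →hi
  ...
  [-2.00010,-1.99994] ⇒ x*=-2.0000
So |R|<1 on (-2.0000, 0).

(-2.0000,0); λ=-9 ⇒ h* = 0.2222.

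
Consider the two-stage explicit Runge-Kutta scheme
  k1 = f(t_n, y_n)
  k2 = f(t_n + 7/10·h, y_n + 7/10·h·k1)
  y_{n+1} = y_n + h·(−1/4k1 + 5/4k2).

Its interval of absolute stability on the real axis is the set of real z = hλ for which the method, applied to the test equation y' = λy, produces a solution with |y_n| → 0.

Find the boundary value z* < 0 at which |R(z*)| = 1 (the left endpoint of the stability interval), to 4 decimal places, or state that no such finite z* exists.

z* = -1.1429.

On y'=λy, z=hλ:
  k1=λy_n ⇒ h·k1=z·y_n;  k2=λ(1+7/10z)y_n ⇒ h·k2=z(1+7/10z)y_n
  y_{n+1}/y_n = 1 − 1/4z + 5/4z(1+7/10z) = 1 + z + 7/8z²
  ⇒ R(z) = 1 + z + 7/8z².

Find x<0 with |R(x)|<1.
x=-1.55: |R|=1.5522
R=1: x+7/8x²=0 ⇒ x=−8/7=-1.1429; min R=1−1/(4·7/8)=0.7143>−1
Confirm numerically:
  x=-0.979: |R|=0.85964 <1
  x=-0.967: |R|=0.85120 <1
  x=-0.482: |R|=0.72128 <1
  x=-1.660: |R|=1.75115 >1
  x=-1.620: |R|=1.67635 >1
  x=-1.435: |R|=1.36682 >1
So |R|<1 on (-1.1429, 0).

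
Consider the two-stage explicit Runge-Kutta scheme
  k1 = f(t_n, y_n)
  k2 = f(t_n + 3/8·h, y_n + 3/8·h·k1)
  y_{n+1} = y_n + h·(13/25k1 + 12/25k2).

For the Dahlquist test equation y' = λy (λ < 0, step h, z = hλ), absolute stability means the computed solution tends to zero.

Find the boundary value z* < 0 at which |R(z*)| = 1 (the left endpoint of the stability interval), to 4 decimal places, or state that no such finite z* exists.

left endpoint -5.5556.

Test eqn y'=λy, z=hλ:
  k1=λy_n ⇒ h·k1=z·y_n;  k2=λ(1+3/8z)y_n ⇒ h·k2=z(1+3/8z)y_n
  y_{n+1}/y_n = 1 + 13/25z + 12/25z(1+3/8z) = 1 + z + 9/50z²
  Hence R(z) = 1 + z + 9/50z².

Solve |R(x)|<1 on ℝ⁻.
x=-1.01: |R|=0.1736
R=1: x+9/50x²=0 ⇒ x=−50/9=-5.5556; min R=1−1/(4·9/50)=-0.3889>−1
Confirm numerically:
  x=-5.496: |R|=0.94108 <1
  x=-4.916: |R|=0.43407 <1
  x=-4.435: |R|=0.10546 <1
  x=-4.417: |R|=0.09478 <1
  x=-6.133: |R|=1.63746 >1
  x=-6.119: |R|=1.62059 >1
  x=-5.939: |R|=1.40991 >1
Interval (-5.5556, 0).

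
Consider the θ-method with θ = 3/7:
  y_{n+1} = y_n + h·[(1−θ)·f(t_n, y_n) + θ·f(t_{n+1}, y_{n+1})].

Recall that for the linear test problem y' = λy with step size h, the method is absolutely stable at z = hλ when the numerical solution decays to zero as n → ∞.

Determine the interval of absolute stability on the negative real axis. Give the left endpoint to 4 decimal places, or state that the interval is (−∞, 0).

Test eqn y'=λy, z=hλ:
  y_{n+1} = y_n + z·[4/7·y_n + 3/7·y_{n+1}] ⇒ (1 − 3/7z)y_{n+1} = (1 + 4/7z)y_n
  Hence R(z) = (1 + 4/7z)/(1 − 3/7z).

Solve |R(x)|<1 on ℝ⁻.
x=-1.36: |R|=0.1408
R=−1: 1+4/7x = −1+3/7x ⇒ -1/7x=2 ⇒ x=2/(-1/7)=-14.0000
Confirm numerically:
  x=-12.448: |R|=0.96500 <1
  x=-10.028: |R|=0.89289 <1
  x=-7.893: |R|=0.80094 <1
  x=-7.082: |R|=0.75508 <1
  x=-14.566: |R|=1.01116 >1
  x=-14.286: |R|=1.00574 >1
So |R|<1 on (-14.0000, 0).

z∈(-14.0000,0).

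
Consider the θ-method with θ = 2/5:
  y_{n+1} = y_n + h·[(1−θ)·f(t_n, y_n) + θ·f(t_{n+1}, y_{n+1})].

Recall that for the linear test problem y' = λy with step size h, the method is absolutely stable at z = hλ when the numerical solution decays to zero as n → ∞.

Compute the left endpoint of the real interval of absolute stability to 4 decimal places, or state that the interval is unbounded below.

Set f=λy, z=hλ:
  y_{n+1} = y_n + z·[3/5·y_n + 2/5·y_{n+1}] ⇒ (1 − 2/5z)y_{n+1} = (1 + 3/5z)y_n
  ⇒ R(z) = (1 + 3/5z)/(1 − 2/5z).

Solve |R(x)|<1 on ℝ⁻.
x=-1.31: |R|=0.1404
R=−1: 1+3/5x = −1+2/5x ⇒ -1/5x=2 ⇒ x=2/(-1/5)=-10.0000
Confirm numerically:
  x=-9.710: |R|=0.98812 <1
  x=-6.405: |R|=0.79815 <1
  x=-5.835: |R|=0.75015 <1
  x=-10.381: |R|=1.01479 >1
  x=-10.222: |R|=1.00873 >1
Interval (-10.0000, 0).

left endpoint -10.0000.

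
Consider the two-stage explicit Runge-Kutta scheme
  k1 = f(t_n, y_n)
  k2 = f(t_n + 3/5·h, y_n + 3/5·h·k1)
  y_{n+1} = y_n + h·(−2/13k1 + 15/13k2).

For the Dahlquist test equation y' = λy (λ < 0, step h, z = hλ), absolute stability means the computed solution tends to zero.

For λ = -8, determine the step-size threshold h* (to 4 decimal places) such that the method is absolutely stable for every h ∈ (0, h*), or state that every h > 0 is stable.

On y'=λy, z=hλ:
  k1=λy_n ⇒ h·k1=z·y_n;  k2=λ(1+3/5z)y_n ⇒ h·k2=z(1+3/5z)y_n
  y_{n+1}/y_n = 1 − 2/13z + 15/13z(1+3/5z) = 1 + z + 9/13z²
  Hence R(z) = 1 + z + 9/13z².

Need |R(x)|<1, x<0.
x=-0.9: |R|=0.6608
R=1: x+9/13x²=0 ⇒ x=−13/9=-1.4444; min R=1−1/(4·9/13)=0.6389>−1
Confirm numerically:
  x=-0.960: |R|=0.67803 <1
  x=-0.779: |R|=0.64112 <1
  x=-0.699: |R|=0.63926 <1
  x=-0.620: |R|=0.64612 <1
  x=-1.830: |R|=1.48847 >1
  x=-1.671: |R|=1.26209 >1
Stable set (-1.4444, 0).

(-1.4444,0); λ=-8 ⇒ h* = (13/9)/8 = 0.1806.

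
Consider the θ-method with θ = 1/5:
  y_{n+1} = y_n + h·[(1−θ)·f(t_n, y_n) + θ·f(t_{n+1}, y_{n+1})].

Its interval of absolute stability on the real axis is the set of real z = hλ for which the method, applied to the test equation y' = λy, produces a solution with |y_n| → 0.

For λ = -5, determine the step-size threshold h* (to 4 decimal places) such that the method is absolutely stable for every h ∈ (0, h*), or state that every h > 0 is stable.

Set f=λy, z=hλ:
  y_{n+1} = y_n + z·[4/5·y_n + 1/5·y_{n+1}] ⇒ (1 − 1/5z)y_{n+1} = (1 + 4/5z)y_n
  R(z) = (1 + 4/5z)/(1 − 1/5z).

Find x<0 with |R(x)|<1.
x=-0.36: |R|=0.6642
R=−1: 1+4/5x = −1+1/5x ⇒ -3/5x=2 ⇒ x=2/(-3/5)=-3.3333
Confirm numerically:
  x=-3.037: |R|=0.88939 <1
  x=-2.418: |R|=0.62982 <1
  x=-1.931: |R|=0.39302 <1
  x=-1.864: |R|=0.35781 <1
  x=-3.788: |R|=1.15521 >1
  x=-3.617: |R|=1.09876 >1
  x=-3.526: |R|=1.06779 >1
So |R|<1 on (-3.3333, 0).

(-3.3333,0); λ=-5 ⇒ h* = (10/3)/5 = 0.6667.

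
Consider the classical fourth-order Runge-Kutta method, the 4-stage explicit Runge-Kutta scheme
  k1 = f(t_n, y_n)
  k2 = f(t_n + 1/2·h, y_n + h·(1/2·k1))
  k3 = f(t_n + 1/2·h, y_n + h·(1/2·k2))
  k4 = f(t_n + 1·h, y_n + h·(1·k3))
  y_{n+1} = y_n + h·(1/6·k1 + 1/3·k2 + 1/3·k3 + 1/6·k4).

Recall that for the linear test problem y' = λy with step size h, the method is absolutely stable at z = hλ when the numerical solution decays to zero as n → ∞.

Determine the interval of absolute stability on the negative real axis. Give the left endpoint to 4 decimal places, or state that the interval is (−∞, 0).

With y'=λy (z=hλ):
  order 4, 4-stage ⇒ R(z)=1+z+z^2/2+z^3/6+z^4/24
  (e.g. R(-1.22)=0.31386, |R|=0.31386)

Need |R(x)|<1, x<0.
x=-1.22: |R|=0.3139
|R(-2.83)|=1.0695 |R(-2.62)|=0.7781 |R(-1.18)|=0.3231
Bisect:
  x_lo=-3.6405 |R|=3.2633  x_hi=-0.3273 |R|=0.7209
  mid=-1.98391 |R|=0.32810 →hi
  mid=-2.81220 |R|=1.04132 →lo
  mid=-2.39805 |R|=0.55680 →hi
  mid=-2.60512 |R|=0.76065 →hi
  mid=-2.70866 |R|=0.89048 →hi
  mid=-2.76043 |R|=0.96315 →hi
  mid=-2.78631 |R|=1.00154 →lo
  ...
  [-2.78530,-2.78510] ⇒ x*=-2.7853
So |R|<1 on (-2.7853, 0).

(-2.7853, 0).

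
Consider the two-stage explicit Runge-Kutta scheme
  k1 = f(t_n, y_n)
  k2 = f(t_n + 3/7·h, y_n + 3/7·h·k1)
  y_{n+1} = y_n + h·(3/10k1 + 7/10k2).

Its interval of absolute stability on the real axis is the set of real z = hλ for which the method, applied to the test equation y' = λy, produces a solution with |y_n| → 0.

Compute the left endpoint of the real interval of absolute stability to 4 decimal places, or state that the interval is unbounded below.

left endpoint -3.3333.

Test eqn y'=λy, z=hλ:
  k1=λy_n ⇒ h·k1=z·y_n;  k2=λ(1+3/7z)y_n ⇒ h·k2=z(1+3/7z)y_n
  y_{n+1}/y_n = 1 + 3/10z + 7/10z(1+3/7z) = 1 + z + 3/10z²
  ⇒ R(z) = 1 + z + 3/10z².

Boundary: |R(x)|=1, x<0.
x=-0.99: |R|=0.3040
R=1: x+3/10x²=0 ⇒ x=−10/3=-3.3333; min R=1−1/(4·3/10)=0.1667>−1
Confirm numerically:
  x=-3.182: |R|=0.85554 <1
  x=-2.795: |R|=0.54861 <1
  x=-2.251: |R|=0.26910 <1
  x=-3.830: |R|=1.57067 >1
  x=-3.663: |R|=1.36227 >1
So |R|<1 on (-3.3333, 0).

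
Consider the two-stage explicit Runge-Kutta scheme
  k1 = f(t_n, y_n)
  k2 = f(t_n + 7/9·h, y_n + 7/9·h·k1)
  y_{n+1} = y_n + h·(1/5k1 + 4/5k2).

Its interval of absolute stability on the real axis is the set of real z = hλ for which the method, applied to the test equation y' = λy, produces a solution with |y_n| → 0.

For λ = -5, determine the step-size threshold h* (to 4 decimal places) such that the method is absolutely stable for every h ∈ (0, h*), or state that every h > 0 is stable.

On y'=λy, z=hλ:
  k1=λy_n ⇒ h·k1=z·y_n;  k2=λ(1+7/9z)y_n ⇒ h·k2=z(1+7/9z)y_n
  y_{n+1}/y_n = 1 + 1/5z + 4/5z(1+7/9z) = 1 + z + 28/45z²
  ⇒ R(z) = 1 + z + 28/45z².

Find x<0 with |R(x)|<1.
x=-1.38: |R|=0.8050
R=1: x+28/45x²=0 ⇒ x=−45/28=-1.6071; min R=1−1/(4·28/45)=0.5982>−1
Confirm numerically:
  x=-1.269: |R|=0.73300 <1
  x=-1.253: |R|=0.72389 <1
  x=-0.715: |R|=0.60310 <1
  x=-0.685: |R|=0.60696 <1
  x=-1.958: |R|=1.42745 >1
  x=-1.811: |R|=1.22972 >1
  x=-1.744: |R|=1.14851 >1
Stable set (-1.6071, 0).

(-1.6071,0); λ=-5 ⇒ h* = (45/28)/5 = 0.3214.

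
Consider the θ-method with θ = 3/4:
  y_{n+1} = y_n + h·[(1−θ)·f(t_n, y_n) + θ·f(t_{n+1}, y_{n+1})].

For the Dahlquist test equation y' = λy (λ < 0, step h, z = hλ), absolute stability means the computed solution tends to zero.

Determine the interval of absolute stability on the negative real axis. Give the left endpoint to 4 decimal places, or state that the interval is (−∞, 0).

interval (−∞, 0).

Test eqn y'=λy, z=hλ:
  y_{n+1} = y_n + z·[1/4·y_n + 3/4·y_{n+1}] ⇒ (1 − 3/4z)y_{n+1} = (1 + 1/4z)y_n
  Hence R(z) = (1 + 1/4z)/(1 − 3/4z).

Need |R(x)|<1, x<0.
x=-0.5: |R|=0.6364
x=-2: |R|=0.2000
x=-10: |R|=0.1765
x=-100: |R|=0.3158
θ=3/4≥1/2 ⇒ |1+1/4x|<|1−3/4x| ∀x<0 ⇒ stable on all of ℝ⁻.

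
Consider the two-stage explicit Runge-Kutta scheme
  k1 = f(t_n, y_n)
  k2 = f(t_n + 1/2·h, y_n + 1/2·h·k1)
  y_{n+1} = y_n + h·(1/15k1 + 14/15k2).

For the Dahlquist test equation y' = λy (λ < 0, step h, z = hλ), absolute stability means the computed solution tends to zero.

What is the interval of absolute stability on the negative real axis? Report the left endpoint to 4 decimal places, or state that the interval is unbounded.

With y'=λy (z=hλ):
  k1=λy_n ⇒ h·k1=z·y_n;  k2=λ(1+1/2z)y_n ⇒ h·k2=z(1+1/2z)y_n
  y_{n+1}/y_n = 1 + 1/15z + 14/15z(1+1/2z) = 1 + z + 7/15z²
  R(z) = 1 + z + 7/15z².

Solve |R(x)|<1 on ℝ⁻.
x=-1.23: |R|=0.4760
R=1: x+7/15x²=0 ⇒ x=−15/7=-2.1429; min R=1−1/(4·7/15)=0.4643>−1
Confirm numerically:
  x=-2.030: |R|=0.89309 <1
  x=-1.795: |R|=0.70861 <1
  x=-1.623: |R|=0.60626 <1
  x=-1.559: |R|=0.57522 <1
  x=-2.653: |R|=1.63159 >1
  x=-2.552: |R|=1.48726 >1
  x=-2.533: |R|=1.46117 >1
Stable set (-2.1429, 0).

(-2.1429, 0).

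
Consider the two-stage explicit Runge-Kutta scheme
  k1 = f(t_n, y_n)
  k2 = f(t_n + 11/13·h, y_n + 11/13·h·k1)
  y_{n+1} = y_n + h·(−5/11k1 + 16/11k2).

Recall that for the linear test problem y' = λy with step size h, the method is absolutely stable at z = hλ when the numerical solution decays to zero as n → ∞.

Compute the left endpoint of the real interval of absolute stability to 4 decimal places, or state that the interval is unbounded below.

With y'=λy (z=hλ):
  k1=λy_n ⇒ h·k1=z·y_n;  k2=λ(1+11/13z)y_n ⇒ h·k2=z(1+11/13z)y_n
  y_{n+1}/y_n = 1 − 5/11z + 16/11z(1+11/13z) = 1 + z + 16/13z²
  so R(z) = 1 + z + 16/13z².

Need |R(x)|<1, x<0.
x=-1.26: |R|=1.6940
R=1: x+16/13x²=0 ⇒ x=−13/16=-0.8125; min R=1−1/(4·16/13)=0.7969>−1
Confirm numerically:
  x=-0.722: |R|=0.91958 <1
  x=-0.541: |R|=0.81922 <1
  x=-0.432: |R|=0.79769 <1
  x=-0.370: |R|=0.79849 <1
  x=-0.991: |R|=1.21772 >1
  x=-0.880: |R|=1.07311 >1
Interval (-0.8125, 0).

z* = -0.8125.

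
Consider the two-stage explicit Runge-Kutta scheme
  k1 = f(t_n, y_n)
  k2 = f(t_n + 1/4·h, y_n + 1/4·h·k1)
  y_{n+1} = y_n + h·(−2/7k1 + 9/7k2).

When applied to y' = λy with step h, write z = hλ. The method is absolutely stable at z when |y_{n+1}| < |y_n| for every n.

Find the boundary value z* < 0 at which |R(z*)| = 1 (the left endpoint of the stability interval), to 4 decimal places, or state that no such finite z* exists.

On y'=λy, z=hλ:
  k1=λy_n ⇒ h·k1=z·y_n;  k2=λ(1+1/4z)y_n ⇒ h·k2=z(1+1/4z)y_n
  y_{n+1}/y_n = 1 − 2/7z + 9/7z(1+1/4z) = 1 + z + 9/28z²
  ⇒ R(z) = 1 + z + 9/28z².

Boundary: |R(x)|=1, x<0.
x=-1.57: |R|=0.2223
R=1: x+9/28x²=0 ⇒ x=−28/9=-3.1111; min R=1−1/(4·9/28)=0.2222>−1
Confirm numerically:
  x=-2.675: |R|=0.62502 <1
  x=-2.247: |R|=0.37590 <1
  x=-1.425: |R|=0.22770 <1
  x=-3.558: |R|=1.51108 >1
  x=-3.505: |R|=1.44376 >1
  x=-3.268: |R|=1.16480 >1
Interval (-3.1111, 0).

left endpoint -3.1111.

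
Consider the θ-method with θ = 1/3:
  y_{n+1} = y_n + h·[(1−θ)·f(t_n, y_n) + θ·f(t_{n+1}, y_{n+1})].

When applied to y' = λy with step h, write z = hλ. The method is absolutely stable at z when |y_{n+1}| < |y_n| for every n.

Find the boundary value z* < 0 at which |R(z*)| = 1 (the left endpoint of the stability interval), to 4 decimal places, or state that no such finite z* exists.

With y'=λy (z=hλ):
  y_{n+1} = y_n + z·[2/3·y_n + 1/3·y_{n+1}] ⇒ (1 − 1/3z)y_{n+1} = (1 + 2/3z)y_n
  so R(z) = (1 + 2/3z)/(1 − 1/3z).

Boundary: |R(x)|=1, x<0.
x=-0.59: |R|=0.5070
R=−1: 1+2/3x = −1+1/3x ⇒ -1/3x=2 ⇒ x=2/(-1/3)=-6.0000
Confirm numerically:
  x=-5.447: |R|=0.93453 <1
  x=-4.327: |R|=0.77167 <1
  x=-3.867: |R|=0.68938 <1
  x=-6.496: |R|=1.05223 >1
  x=-6.164: |R|=1.01790 >1
Stable set (-6.0000, 0).

left endpoint -6.0000.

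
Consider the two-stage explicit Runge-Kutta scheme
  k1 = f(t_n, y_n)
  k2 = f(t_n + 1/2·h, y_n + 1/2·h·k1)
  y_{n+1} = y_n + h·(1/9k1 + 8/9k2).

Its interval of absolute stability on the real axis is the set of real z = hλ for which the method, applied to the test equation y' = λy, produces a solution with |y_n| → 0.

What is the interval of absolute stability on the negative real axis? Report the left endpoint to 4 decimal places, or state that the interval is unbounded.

z∈(-2.2500,0).

Test eqn y'=λy, z=hλ:
  k1=λy_n ⇒ h·k1=z·y_n;  k2=λ(1+1/2z)y_n ⇒ h·k2=z(1+1/2z)y_n
  y_{n+1}/y_n = 1 + 1/9z + 8/9z(1+1/2z) = 1 + z + 4/9z²
  ⇒ R(z) = 1 + z + 4/9z².

Need |R(x)|<1, x<0.
x=-1.12: |R|=0.4375
R=1: x+4/9x²=0 ⇒ x=−9/4=-2.2500; min R=1−1/(4·4/9)=0.4375>−1
Confirm numerically:
  x=-2.077: |R|=0.84030 <1
  x=-1.988: |R|=0.76851 <1
  x=-1.303: |R|=0.45158 <1
  x=-2.712: |R|=1.55686 >1
  x=-2.451: |R|=1.21896 >1
  x=-2.335: |R|=1.08821 >1
Stable set (-2.2500, 0).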